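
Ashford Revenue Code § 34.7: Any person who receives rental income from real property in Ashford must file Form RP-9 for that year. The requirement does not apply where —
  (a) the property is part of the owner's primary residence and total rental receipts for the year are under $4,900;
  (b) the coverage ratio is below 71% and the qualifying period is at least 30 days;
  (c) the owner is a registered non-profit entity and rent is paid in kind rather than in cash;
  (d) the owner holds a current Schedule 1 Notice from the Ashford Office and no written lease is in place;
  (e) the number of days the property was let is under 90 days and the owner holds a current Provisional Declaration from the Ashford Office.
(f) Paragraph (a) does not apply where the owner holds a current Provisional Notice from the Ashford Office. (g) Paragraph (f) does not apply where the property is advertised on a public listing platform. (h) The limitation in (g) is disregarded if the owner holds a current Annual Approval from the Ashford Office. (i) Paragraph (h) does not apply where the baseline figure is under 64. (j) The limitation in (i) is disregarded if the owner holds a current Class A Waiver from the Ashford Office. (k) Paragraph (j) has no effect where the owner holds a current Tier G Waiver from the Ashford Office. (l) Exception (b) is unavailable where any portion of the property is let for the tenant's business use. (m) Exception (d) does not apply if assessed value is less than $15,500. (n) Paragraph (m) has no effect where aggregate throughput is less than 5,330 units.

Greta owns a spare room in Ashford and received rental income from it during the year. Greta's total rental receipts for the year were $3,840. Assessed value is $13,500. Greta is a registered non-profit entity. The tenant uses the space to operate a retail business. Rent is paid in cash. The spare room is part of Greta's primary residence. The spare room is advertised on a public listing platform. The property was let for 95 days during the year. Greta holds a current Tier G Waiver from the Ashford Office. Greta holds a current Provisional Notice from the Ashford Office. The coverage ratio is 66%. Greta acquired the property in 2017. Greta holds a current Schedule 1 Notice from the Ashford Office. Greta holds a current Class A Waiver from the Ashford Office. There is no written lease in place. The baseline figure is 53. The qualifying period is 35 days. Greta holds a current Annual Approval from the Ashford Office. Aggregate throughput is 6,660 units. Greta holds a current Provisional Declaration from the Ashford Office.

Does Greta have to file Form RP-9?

No — exception (a) applies; Greta is not required to file Form RP-9.

All of (a)'s requirements are met (the spare room is part of the primary residence; total rental receipts for the year are $3,840, under the $4,900 limit). Under paragraphs (f)–(k): (f) is triggered (a current Provisional Notice is held), but is set aside by (g): (g) is triggered — the property is publicly advertised. (h) would limit (g) — a current Annual Approval is held — but (i) sets (h) aside: (i) operates against (h): the baseline figure is 53, under the 64 limit. (j) would limit (i) — a current Class A Waiver is held — but (k) sets (j) aside: (k) operates — a current Tier G Waiver is held. So (a) applies.
Exception (b) is satisfied on its face — the coverage ratio is 66%, below the 71% limit; the qualifying period is 35 days, meeting the 30 days threshold. But: (l) operates against (b): the space is let for business use. So (b) is unavailable.
Exception (c) does not apply: rent is paid in cash.
Exception (d)'s conditions are all satisfied: a current Schedule 1 Notice is held; there is no written lease. But applying paragraphs (m)–(n): (m) is triggered — assessed value is $13,500, less than the $15,500 limit. (n) is not triggered (aggregate throughput is 6,660 units, not less than 5,330 units), so (m) stands. (d) is therefore removed.
Exception (e) does not apply: the number of days the property was let is 95 days, not under 90 days.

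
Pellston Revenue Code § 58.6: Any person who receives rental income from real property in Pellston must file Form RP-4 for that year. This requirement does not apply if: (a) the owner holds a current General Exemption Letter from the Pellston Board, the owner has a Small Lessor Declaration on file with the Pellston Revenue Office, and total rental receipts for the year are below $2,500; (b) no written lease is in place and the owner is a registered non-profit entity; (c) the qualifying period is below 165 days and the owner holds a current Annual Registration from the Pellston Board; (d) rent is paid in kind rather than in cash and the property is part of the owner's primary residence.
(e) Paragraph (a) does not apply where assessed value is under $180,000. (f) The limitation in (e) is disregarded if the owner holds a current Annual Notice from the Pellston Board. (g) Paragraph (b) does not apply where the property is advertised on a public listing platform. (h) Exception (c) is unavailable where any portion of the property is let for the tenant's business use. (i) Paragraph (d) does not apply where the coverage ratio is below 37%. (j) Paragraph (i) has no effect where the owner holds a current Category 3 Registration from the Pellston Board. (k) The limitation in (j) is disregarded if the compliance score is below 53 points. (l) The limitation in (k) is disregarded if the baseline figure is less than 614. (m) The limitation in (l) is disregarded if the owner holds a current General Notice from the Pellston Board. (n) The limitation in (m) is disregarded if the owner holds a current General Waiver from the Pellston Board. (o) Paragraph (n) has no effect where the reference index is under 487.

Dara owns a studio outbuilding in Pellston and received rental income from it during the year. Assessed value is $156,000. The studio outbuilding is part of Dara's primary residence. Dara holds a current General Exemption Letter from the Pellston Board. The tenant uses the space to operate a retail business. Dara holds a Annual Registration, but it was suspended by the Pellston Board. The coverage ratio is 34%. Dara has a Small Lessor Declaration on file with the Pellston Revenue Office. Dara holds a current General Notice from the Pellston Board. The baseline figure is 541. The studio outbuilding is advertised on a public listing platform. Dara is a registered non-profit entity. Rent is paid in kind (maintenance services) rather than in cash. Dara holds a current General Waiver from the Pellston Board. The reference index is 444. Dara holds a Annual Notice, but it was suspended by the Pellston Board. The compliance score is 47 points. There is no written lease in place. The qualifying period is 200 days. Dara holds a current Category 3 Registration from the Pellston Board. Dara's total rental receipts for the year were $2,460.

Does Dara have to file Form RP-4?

Exception (a)'s conditions are all satisfied: a current General Exemption Letter is held; a Small Lessor Declaration is on file; total rental receipts for the year are $2,460, below the $2,500 limit. Turning to paragraphs (e)–(f): (e) operates against (a): assessed value is $156,000, under the $180,000 limit. (f) does not operate here (no current Annual Notice is held), so (e) stands. Exception (a) does not apply.
Exception (b)'s conditions are all satisfied: there is no written lease; Dara is a registered non-profit. Turning to paragraph (g): (g) operates against (b): the property is publicly advertised. Exception (b) does not apply.
Exception (c) fails — the qualifying period is 200 days, not below 165 days.
All of (d)'s requirements are met (rent is paid in kind; the studio outbuilding is part of the primary residence). But: (i) operates against (d): the coverage ratio is 34%, below the 37% limit. (j) operates (a current Category 3 Registration is held), but yields to (k): (k) operates against (j): the compliance score is 47 points, below the 53 points limit. (l) is triggered (the baseline figure is 541, less than the 614 limit), but is itself disapplied by (m): (m) operates against (l): a current General Notice is held. (n) applies (a current General Waiver is held), but is itself disapplied by (o): (o) is engaged — the reference index is 444, under the 487 limit. (d) is therefore removed.
No exception is made out. Dara falls within the general rule.

Yes — Dara must file Form RP-4.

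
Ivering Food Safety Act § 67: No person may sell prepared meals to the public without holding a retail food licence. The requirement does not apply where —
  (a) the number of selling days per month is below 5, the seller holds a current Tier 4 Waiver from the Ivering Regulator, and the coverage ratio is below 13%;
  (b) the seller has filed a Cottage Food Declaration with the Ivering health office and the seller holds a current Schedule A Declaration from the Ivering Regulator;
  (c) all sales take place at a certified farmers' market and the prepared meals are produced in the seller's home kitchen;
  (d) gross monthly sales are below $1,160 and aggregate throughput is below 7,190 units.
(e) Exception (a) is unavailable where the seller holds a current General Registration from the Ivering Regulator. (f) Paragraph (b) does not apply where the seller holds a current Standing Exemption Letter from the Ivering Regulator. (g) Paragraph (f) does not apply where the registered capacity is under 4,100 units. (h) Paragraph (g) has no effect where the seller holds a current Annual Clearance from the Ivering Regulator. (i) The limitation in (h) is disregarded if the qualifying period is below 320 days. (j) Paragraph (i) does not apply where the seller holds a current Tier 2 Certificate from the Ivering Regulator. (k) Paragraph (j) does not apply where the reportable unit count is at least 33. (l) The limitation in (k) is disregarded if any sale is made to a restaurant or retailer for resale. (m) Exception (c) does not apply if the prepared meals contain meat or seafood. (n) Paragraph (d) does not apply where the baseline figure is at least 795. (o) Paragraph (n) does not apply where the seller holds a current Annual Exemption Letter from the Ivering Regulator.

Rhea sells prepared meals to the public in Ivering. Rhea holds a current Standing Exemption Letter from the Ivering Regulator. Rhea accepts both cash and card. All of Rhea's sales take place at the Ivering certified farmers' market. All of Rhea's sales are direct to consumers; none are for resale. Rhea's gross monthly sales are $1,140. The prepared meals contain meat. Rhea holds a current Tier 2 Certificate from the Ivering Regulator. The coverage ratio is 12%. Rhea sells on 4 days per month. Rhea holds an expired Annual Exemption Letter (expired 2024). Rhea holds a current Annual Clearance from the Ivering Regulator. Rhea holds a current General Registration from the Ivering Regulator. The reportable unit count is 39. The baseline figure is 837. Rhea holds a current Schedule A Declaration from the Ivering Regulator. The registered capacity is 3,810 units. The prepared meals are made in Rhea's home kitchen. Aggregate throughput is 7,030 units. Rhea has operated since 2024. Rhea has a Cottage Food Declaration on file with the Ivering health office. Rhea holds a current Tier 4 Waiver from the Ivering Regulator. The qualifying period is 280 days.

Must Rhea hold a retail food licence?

No — exception (b) applies; Rhea is not required to hold a retail food licence.

Exception (a)'s conditions are all satisfied: the number of selling days per month is 4, below the 5 limit; a current Tier 4 Waiver is held; the coverage ratio is 12%, below the 13% limit. Turning to paragraph (e): (e) operates against (a): a current General Registration is held. (a) is therefore removed.
Exception (b) is satisfied on its face — a Cottage Food Declaration is on file; a current Schedule A Declaration is held. Applying paragraphs (f)–(l): (f) would limit (b) — a current Standing Exemption Letter is held — but (g) sets (f) aside: (g) operates against (f): the registered capacity is 3,810 units, under the 4,100 units limit. (h) would limit (g) — a current Annual Clearance is held — but (i) sets (h) aside: (i) applies — the qualifying period is 280 days, below the 320 days limit. (j) would limit (i) — a current Tier 2 Certificate is held — but (k) sets (j) aside: (k) operates against (j): the reportable unit count is 39, meeting the 33 threshold. (l), which would lift (k), does not operate here — no sales are for resale. So (b) applies.
Exception (c) is satisfied on its face — all sales are at a certified farmers' market; the prepared meals are home-kitchen produced. But: (m) operates against (c): the prepared meals contain meat. Exception (c) does not apply.
Exception (d)'s conditions are all satisfied: gross monthly sales are $1,140, below the $1,160 limit; aggregate throughput is 7,030 units, below the 7,190 units limit. But: (n) operates against (d): the baseline figure is 837, meeting the 795 threshold. (o) does not operate here (the Annual Exemption Letter is not current), so (n) stands. So (d) is unavailable.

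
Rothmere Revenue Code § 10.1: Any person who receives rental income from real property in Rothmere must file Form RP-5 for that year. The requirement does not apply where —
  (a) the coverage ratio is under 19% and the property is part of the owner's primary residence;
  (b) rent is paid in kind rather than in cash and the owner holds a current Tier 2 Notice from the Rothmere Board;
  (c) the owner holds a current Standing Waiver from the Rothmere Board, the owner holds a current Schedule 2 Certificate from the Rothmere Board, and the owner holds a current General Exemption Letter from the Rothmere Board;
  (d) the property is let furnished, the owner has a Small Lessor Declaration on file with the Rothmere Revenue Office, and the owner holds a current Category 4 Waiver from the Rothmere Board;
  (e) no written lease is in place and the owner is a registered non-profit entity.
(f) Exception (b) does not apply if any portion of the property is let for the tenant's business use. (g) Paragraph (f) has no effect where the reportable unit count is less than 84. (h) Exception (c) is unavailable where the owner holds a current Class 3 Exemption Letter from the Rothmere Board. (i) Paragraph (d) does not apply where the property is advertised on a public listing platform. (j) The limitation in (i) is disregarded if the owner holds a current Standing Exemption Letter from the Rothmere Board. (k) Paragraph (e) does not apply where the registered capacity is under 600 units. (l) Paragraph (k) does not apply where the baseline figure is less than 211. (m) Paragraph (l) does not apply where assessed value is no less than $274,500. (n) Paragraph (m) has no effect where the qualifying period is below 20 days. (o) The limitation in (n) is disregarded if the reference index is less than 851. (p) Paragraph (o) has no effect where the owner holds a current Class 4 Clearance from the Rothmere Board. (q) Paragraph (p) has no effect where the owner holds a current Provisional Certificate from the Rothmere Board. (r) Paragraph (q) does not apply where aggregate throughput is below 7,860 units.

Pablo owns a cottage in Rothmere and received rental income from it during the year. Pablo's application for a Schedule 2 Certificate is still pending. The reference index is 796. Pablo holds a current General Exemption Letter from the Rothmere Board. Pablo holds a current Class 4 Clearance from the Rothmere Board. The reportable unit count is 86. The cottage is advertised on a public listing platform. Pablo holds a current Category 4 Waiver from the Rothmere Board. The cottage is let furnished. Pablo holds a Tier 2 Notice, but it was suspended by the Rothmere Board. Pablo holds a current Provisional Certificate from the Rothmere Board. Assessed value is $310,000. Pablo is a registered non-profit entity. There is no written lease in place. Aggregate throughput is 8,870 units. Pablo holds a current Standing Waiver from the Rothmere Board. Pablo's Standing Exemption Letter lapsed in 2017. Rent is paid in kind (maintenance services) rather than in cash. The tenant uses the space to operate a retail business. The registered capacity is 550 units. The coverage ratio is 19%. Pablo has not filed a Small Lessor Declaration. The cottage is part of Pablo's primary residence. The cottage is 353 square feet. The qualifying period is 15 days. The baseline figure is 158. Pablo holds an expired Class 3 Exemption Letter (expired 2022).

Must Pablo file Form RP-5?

Yes — Pablo must file Form RP-5.

Exception (a) fails — the coverage ratio is 19%, not under 19%.
Exception (b) fails — there is no Tier 2 Notice in force.
Exception (c) requires that the owner holds a current Schedule 2 Certificate from the Rothmere Board; but the Schedule 2 Certificate is not current, so (c) is unavailable.
Exception (d) fails — no Small Lessor Declaration is on file.
Exception (e)'s conditions are all satisfied: there is no written lease; Pablo is a registered non-profit. However, paragraphs (k)–(r) must be considered: (k) is triggered — the registered capacity is 550 units, under the 600 units limit. (l) is engaged (the baseline figure is 158, less than the 211 limit), but is overridden by (m): (m) applies — assessed value is $310,000, meeting the $274,500 threshold. (n) would limit (m) — the qualifying period is 15 days, below the 20 days limit — but (o) sets (n) aside: (o) is triggered — the reference index is 796, less than the 851 limit. (p) is triggered (a current Class 4 Clearance is held), but is itself disapplied by (q): (q) operates against (p): a current Provisional Certificate is held. (r) is inapplicable (aggregate throughput is 8,870 units, not below 7,860 units), so (q) stands. (e) is therefore removed.
Every exception is unavailable, so the rule governs.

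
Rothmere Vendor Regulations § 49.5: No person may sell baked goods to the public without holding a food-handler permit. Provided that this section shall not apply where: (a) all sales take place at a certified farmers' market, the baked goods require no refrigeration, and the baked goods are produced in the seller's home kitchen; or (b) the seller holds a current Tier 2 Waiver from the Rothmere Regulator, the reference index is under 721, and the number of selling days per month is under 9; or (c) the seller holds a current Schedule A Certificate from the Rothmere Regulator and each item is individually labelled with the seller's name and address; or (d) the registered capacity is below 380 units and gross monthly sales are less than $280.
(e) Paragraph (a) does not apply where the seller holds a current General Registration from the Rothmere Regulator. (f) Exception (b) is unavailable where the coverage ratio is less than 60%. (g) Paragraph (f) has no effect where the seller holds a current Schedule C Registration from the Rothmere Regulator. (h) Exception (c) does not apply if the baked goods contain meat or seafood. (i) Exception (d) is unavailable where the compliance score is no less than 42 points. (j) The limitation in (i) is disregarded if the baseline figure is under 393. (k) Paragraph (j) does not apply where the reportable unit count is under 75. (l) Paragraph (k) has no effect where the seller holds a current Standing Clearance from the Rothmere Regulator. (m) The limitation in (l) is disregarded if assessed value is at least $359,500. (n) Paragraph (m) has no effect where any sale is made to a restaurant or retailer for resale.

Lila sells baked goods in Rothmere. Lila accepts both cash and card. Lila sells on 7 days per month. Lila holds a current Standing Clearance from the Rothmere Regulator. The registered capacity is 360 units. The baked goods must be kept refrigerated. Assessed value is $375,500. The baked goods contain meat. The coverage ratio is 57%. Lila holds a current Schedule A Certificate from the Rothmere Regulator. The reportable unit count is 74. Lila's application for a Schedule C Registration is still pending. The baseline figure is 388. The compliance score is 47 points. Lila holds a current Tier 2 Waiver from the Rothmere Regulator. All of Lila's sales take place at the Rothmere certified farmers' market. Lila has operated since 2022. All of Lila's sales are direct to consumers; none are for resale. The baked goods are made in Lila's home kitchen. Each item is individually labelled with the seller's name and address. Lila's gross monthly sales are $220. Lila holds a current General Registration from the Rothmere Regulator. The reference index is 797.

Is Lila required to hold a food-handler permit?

Exception (a) requires that the baked goods require no refrigeration; but the baked goods require refrigeration, so (a) is unavailable.
Exception (b) requires that the reference index is under 721; but the reference index is 797, not under 721, so (b) is unavailable.
All of (c)'s requirements are met (a current Schedule A Certificate is held; items are individually labelled). But: (h) operates against (c): the baked goods contain meat. Exception (c) does not apply.
All of (d)'s requirements are met (the registered capacity is 360 units, below the 380 units limit; gross monthly sales are $220, less than the $280 limit). However, paragraphs (i)–(n) must be considered: (i) is triggered — the compliance score is 47 points, meeting the 42 points threshold. (j) would limit (i) — the baseline figure is 388, under the 393 limit — but (k) sets (j) aside: (k) is triggered — the reportable unit count is 74, under the 75 limit. (l) would limit (k) — a current Standing Clearance is held — but (m) sets (l) aside: (m) operates against (l): assessed value is $375,500, meeting the $359,500 threshold. (n) is inapplicable (no sales are for resale), so (m) stands. (d) is therefore removed.
No exception applies. The general rule governs.

Yes — Lila must hold a food-handler permit.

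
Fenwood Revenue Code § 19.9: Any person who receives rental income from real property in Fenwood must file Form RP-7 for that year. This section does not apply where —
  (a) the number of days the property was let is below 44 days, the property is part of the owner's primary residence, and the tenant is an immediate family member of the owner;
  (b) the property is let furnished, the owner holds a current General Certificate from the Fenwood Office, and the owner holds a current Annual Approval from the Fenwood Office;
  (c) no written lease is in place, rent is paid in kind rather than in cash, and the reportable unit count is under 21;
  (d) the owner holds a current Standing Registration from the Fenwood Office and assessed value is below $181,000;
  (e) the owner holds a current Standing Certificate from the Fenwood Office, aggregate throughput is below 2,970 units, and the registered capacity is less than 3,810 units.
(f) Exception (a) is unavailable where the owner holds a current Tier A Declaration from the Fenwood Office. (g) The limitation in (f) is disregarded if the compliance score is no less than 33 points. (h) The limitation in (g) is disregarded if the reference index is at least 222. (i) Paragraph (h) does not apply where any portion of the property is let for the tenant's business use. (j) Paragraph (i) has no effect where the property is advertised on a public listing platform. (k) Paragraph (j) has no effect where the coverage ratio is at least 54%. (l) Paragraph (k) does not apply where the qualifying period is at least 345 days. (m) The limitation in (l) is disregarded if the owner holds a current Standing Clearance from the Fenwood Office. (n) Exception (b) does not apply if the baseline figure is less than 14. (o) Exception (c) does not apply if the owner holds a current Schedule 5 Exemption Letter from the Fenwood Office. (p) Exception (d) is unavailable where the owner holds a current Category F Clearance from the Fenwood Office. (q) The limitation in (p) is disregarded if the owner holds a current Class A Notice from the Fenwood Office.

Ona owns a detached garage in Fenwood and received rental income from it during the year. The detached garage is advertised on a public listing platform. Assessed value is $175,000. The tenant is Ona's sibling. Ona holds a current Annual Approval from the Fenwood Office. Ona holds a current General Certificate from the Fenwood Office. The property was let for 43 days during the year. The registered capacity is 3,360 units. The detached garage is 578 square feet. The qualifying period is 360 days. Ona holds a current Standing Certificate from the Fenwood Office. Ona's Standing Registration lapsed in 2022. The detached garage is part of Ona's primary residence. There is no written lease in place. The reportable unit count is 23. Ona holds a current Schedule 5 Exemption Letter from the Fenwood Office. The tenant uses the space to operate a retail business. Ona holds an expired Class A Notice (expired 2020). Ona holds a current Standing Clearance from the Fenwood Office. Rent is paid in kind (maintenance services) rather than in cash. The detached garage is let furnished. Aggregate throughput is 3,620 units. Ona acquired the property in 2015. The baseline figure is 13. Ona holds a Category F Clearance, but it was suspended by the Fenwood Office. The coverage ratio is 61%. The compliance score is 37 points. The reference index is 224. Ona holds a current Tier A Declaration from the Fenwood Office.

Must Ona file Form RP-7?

No — exception (a) applies; Ona is not required to file Form RP-7.

All of (a)'s requirements are met (the number of days the property was let is 43 days, below the 44 days limit; the detached garage is part of the primary residence; the tenant is an immediate family member). Considering the limiting provisions: (f) would limit (a) — a current Tier A Declaration is held — but (g) sets (f) aside: (g) applies — the compliance score is 37 points, meeting the 33 points threshold. (h) would limit (g) — the reference index is 224, meeting the 222 threshold — but (i) sets (h) aside: (i) is engaged — the space is let for business use. (j) is triggered (the property is publicly advertised), but is itself disapplied by (k): (k) applies — the coverage ratio is 61%, meeting the 54% threshold. (l) is engaged (the qualifying period is 360 days, meeting the 345 days threshold), but is displaced by (m): (m) operates against (l): a current Standing Clearance is held. Exception (a) stands.
Exception (b) is satisfied on its face — the property is let furnished; a current General Certificate is held; a current Annual Approval is held. But: (n) is triggered — the baseline figure is 13, less than the 14 limit. So (b) is unavailable.
Exception (c) requires that the reportable unit count is under 21; but the reportable unit count is 23, not under 21, so (c) is unavailable.
Exception (d) fails — the Standing Registration is not current.
Exception (e) does not apply: aggregate throughput is 3,620 units, not below 2,970 units.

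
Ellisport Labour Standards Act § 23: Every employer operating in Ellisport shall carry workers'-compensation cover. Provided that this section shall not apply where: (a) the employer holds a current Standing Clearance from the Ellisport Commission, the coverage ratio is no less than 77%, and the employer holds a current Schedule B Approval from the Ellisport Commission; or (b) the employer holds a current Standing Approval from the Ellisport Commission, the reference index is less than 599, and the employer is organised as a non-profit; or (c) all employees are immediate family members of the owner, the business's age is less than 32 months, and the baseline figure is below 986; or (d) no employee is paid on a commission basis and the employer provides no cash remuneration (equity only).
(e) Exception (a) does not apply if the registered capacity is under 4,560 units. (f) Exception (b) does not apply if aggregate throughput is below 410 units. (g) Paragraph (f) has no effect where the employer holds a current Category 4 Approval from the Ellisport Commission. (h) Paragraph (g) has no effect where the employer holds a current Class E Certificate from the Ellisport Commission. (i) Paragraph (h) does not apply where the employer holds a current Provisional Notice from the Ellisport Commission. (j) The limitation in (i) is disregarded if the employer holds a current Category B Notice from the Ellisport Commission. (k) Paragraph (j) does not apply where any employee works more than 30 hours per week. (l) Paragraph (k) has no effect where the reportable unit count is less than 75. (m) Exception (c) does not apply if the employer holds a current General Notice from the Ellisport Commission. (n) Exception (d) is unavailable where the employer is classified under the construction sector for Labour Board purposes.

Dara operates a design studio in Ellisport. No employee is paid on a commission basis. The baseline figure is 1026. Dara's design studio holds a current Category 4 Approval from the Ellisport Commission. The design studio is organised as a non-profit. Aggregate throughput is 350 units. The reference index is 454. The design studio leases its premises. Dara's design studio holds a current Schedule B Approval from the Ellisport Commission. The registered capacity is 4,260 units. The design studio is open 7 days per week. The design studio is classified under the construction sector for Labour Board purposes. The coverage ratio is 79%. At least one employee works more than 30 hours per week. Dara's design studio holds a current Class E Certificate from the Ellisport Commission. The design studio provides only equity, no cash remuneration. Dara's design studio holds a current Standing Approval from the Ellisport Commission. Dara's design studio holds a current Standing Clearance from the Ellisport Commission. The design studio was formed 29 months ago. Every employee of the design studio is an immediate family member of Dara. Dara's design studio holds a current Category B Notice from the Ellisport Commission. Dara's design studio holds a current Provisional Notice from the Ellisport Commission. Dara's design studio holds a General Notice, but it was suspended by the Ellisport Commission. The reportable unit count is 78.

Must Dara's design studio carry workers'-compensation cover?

Exception (a) is satisfied on its face — a current Standing Clearance is held; the coverage ratio is 79%, meeting the 77% threshold; a current Schedule B Approval is held. However, paragraph (e) must be considered: (e) operates against (a): the registered capacity is 4,260 units, under the 4,560 units limit. (a) is therefore removed.
All of (b)'s requirements are met (a current Standing Approval is held; the reference index is 454, less than the 599 limit; the employer is a non-profit). As to paragraphs (f)–(l): (f) would limit (b) — aggregate throughput is 350 units, below the 410 units limit — but (g) sets (f) aside: (g) operates against (f): a current Category 4 Approval is held. (h) would limit (g) — a current Class E Certificate is held — but (i) sets (h) aside: (i) is triggered — a current Provisional Notice is held. (j) would limit (i) — a current Category B Notice is held — but (k) sets (j) aside: (k) operates against (j): at least one employee exceeds 30 hours/week. (l) does not operate here (the reportable unit count is 78, not less than 75), so (k) stands. (b) remains available.
Exception (c) does not apply: the baseline figure is 1,026, not below 986.
Exception (d) is satisfied on its face — no employee is paid on commission; remuneration is equity-only. But applying paragraph (n): (n) applies — the design studio is classified under the construction sector. (d) is therefore removed.

No — exception (b) applies; Dara's design studio is not required to carry workers'-compensation cover.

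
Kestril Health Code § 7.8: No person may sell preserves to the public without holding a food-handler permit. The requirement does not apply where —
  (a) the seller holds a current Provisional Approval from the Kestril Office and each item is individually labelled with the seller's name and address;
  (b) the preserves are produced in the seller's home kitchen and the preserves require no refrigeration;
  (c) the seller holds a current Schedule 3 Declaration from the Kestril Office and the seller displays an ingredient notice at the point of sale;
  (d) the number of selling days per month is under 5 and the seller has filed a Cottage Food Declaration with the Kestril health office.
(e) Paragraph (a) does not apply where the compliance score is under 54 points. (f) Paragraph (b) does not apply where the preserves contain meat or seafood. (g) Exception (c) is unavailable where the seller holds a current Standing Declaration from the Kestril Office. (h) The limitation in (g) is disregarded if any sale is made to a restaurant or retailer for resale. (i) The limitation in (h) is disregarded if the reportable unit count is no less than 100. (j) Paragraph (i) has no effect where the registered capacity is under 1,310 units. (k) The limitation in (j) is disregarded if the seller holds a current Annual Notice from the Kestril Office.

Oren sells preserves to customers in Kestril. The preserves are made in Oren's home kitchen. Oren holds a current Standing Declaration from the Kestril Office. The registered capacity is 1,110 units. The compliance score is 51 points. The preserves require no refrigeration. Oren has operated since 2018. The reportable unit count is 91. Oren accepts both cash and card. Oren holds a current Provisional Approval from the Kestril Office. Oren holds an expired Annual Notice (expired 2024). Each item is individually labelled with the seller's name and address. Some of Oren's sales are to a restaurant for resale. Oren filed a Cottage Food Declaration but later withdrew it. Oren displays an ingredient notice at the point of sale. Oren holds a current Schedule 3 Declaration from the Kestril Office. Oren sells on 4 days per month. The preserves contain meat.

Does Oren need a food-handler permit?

No — exception (c) applies; Oren is not required to hold a food-handler permit.

Exception (a): a current Provisional Approval is held; items are individually labelled — every condition holds. However, paragraph (e) must be considered: (e) applies — the compliance score is 51 points, under the 54 points limit. Exception (a) does not apply.
Exception (b)'s conditions are all satisfied: the preserves are home-kitchen produced; the preserves are shelf-stable. Turning to paragraph (f): (f) operates against (b): the preserves contain meat. Exception (b) does not apply.
Exception (c)'s conditions are all satisfied: a current Schedule 3 Declaration is held; an ingredient notice is displayed. Under paragraphs (g)–(k): (g) would limit (c) — a current Standing Declaration is held — but (h) sets (g) aside: (h) operates against (g): some sales are to a restaurant for resale. (i), which would lift (h), is not engaged — the reportable unit count is 91, short of 100. (c) remains available.
Exception (d) does not apply: the Cottage Food Declaration was withdrawn.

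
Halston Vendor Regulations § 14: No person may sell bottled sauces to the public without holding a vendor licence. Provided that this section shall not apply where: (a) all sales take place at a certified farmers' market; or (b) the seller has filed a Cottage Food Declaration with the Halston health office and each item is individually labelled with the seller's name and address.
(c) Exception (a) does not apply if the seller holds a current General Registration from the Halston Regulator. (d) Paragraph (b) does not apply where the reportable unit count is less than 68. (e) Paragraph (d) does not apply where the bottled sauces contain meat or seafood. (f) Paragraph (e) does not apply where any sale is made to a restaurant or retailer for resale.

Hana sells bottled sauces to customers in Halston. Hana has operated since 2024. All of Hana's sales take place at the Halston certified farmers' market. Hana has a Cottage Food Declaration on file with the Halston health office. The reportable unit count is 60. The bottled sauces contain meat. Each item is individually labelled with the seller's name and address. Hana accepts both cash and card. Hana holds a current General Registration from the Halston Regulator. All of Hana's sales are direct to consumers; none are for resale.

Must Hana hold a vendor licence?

Exception (a) is satisfied on its face — all sales are at a certified farmers' market. But applying paragraph (c): (c) is engaged — a current General Registration is held. So (a) is unavailable.
All of (b)'s requirements are met (a Cottage Food Declaration is on file; items are individually labelled). Applying paragraphs (d)–(f): (d) would limit (b) — the reportable unit count is 60, less than the 68 limit — but (e) sets (d) aside: (e) applies — the bottled sauces contain meat. (f) is inapplicable (no sales are for resale), so (e) stands. Exception (b) stands.

No — exception (b) applies; Hana is not required to hold a vendor licence.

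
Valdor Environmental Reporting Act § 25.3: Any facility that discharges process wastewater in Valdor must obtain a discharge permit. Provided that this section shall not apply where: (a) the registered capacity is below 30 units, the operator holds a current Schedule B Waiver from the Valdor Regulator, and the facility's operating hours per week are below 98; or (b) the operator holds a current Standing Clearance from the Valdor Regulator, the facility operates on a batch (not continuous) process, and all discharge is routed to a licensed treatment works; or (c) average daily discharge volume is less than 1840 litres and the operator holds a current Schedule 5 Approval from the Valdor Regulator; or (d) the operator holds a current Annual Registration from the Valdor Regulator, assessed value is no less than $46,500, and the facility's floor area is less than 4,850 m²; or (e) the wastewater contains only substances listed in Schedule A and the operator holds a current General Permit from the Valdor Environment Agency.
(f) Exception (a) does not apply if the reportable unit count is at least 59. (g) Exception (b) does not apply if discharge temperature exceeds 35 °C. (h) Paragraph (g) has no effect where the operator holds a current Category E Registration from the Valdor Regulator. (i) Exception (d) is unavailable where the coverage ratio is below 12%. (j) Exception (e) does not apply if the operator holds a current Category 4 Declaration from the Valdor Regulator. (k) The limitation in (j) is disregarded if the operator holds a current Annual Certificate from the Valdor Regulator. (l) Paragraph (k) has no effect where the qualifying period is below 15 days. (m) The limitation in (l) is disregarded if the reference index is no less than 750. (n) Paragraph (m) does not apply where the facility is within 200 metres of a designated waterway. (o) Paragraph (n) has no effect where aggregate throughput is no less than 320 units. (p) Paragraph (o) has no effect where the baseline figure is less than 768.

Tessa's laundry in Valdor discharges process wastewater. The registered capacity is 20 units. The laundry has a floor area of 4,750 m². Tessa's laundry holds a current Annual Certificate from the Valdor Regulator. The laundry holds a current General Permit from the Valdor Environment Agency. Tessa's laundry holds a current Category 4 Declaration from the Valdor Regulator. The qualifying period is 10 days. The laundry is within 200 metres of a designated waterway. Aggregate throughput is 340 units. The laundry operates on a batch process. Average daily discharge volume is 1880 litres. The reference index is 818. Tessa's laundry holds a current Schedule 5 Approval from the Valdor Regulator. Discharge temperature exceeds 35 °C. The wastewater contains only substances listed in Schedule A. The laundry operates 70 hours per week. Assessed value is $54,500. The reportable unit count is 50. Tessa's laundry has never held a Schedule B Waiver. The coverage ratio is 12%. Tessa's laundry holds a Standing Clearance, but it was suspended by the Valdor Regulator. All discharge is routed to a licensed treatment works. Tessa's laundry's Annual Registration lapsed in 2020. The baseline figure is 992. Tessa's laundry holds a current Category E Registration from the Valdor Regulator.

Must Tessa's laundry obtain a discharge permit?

Exception (a) does not apply: there is no Schedule B Waiver in force.
Exception (b) does not apply: no current Standing Clearance is held.
Exception (c) does not apply: average daily discharge volume is 1880 litres, not less than 1840 litres.
Exception (d) does not apply: there is no Annual Registration in force.
Exception (e)'s conditions are all satisfied: the wastewater is Schedule-A-only; a current General Permit is held. Considering the limiting provisions: (j) would limit (e) — a current Category 4 Declaration is held — but (k) sets (j) aside: (k) operates against (j): a current Annual Certificate is held. (l) would limit (k) — the qualifying period is 10 days, below the 15 days limit — but (m) sets (l) aside: (m) is engaged — the reference index is 818, meeting the 750 threshold. (n) would limit (m) — the laundry is within 200 m of a designated waterway — but (o) sets (n) aside: (o) operates — aggregate throughput is 340 units, meeting the 320 units threshold. (p), which would lift (o), is inapplicable — the baseline figure is 992, not less than 768. So (e) applies.

No — exception (e) applies; Tessa's laundry is not required to obtain a discharge permit.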